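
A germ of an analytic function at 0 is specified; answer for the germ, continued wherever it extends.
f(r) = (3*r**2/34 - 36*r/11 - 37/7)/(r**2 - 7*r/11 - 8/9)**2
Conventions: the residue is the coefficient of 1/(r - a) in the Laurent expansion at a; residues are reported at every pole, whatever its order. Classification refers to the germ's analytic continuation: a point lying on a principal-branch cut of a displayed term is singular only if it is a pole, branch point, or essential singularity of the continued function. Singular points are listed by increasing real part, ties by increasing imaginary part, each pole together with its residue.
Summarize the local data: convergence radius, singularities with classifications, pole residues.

Radius of convergence at 0: -7/22 + (1/66)*sqrt(4313).
At 7/22 - (1/66)*sqrt(4313): a pole of order 2; residue -(2883474/116507069)*sqrt(4313).
At 7/22 + (1/66)*sqrt(4313): a pole of order 2; residue (2883474/116507069)*sqrt(4313).

Denominator factor (r**2 - 7*r/11 - 8/9)^2: discriminant 4313/1089, real irrational roots 7/22 + (1/66)*sqrt(4313) and 7/22 - (1/66)*sqrt(4313); poles of order 2, moduli 7/22 + (1/66)*sqrt(4313) and -7/22 + (1/66)*sqrt(4313).
The radius of convergence is the smallest modulus among the singular points: -7/22 + (1/66)*sqrt(4313).
The factor r**2 - 7*r/11 - 8/9 splits as (r - a)(r - a') with a = 7/22 - (1/66)*sqrt(4313), a' = 7/22 + (1/66)*sqrt(4313). At the order-2 pole a set g(r) = (r - a)^2*f(r) = [3*r**2/34 - 36*r/11 - 37/7] / (r - a')^2.
Order-2 pole: residue = g'(a); g'(7/22 - (1/66)*sqrt(4313)) = -(2883474/116507069)*sqrt(4313), so the residue is -(2883474/116507069)*sqrt(4313).
The factor r**2 - 7*r/11 - 8/9 splits as (r - a)(r - a') with a = 7/22 + (1/66)*sqrt(4313), a' = 7/22 - (1/66)*sqrt(4313). At the order-2 pole a set g(r) = (r - a)^2*f(r) = [3*r**2/34 - 36*r/11 - 37/7] / (r - a')^2.
Order-2 pole: residue = g'(a); g'(7/22 + (1/66)*sqrt(4313)) = (2883474/116507069)*sqrt(4313), so the residue is (2883474/116507069)*sqrt(4313).
List the singular points by increasing real part (a conjugate pair: the negative imaginary part first).


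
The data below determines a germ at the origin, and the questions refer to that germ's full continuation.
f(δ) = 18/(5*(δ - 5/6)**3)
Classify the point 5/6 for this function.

The denominator factor δ - 5/6 vanishes at 5/6 and appears to the power 3; the numerator there equals 18/5, nonzero, and no other factor vanishes.
Hence a pole whose order is the multiplicity, 3.

The point is a pole of order 3.


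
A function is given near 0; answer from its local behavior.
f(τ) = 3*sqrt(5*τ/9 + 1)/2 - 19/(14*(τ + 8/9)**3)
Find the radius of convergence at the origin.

Denominator factor (τ + 8/9)^3: pole of order 3 at -8/9, modulus 8/9.
Branch term (3/2)*sqrt(1 - τ/(-9/5)): its argument vanishes at τ = -9/5, a square-root branch point, modulus 9/5.
The radius of convergence is the smallest modulus among the singular points: 8/9.

The radius of convergence is 8/9.


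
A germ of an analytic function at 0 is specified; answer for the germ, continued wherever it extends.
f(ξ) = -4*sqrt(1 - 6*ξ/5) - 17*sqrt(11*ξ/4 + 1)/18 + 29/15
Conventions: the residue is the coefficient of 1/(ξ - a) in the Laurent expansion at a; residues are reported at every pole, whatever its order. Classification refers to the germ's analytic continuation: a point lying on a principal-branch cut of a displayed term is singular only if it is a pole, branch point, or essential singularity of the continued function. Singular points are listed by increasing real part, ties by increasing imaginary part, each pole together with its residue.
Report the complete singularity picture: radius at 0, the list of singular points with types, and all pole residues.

Radius of convergence at 0: 4/11.
At -4/11: an algebraic (square-root) branch point.
At 5/6: an algebraic (square-root) branch point.

Branch term (-17/18)*sqrt(1 - ξ/(-4/11)): its argument vanishes at ξ = -4/11, a square-root branch point, modulus 4/11.
Branch term (-4)*sqrt(1 - ξ/(5/6)): its argument vanishes at ξ = 5/6, a square-root branch point, modulus 5/6.
The radius of convergence is the smallest modulus among the singular points: 4/11.
List the singular points by increasing real part (a conjugate pair: the negative imaginary part first).


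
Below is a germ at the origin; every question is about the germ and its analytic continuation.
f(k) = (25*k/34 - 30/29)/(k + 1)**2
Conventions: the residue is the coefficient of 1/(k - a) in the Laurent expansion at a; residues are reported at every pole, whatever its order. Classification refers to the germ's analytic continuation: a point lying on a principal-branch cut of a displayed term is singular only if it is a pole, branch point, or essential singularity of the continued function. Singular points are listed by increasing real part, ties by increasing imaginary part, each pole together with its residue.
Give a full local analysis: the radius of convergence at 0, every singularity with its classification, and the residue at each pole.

Denominator factor (k + 1)^2: pole of order 2 at -1, modulus 1.
The radius of convergence is the smallest modulus among the singular points: 1.
At the order-2 pole -1 set g(k) = (k - (-1))^2*f(k) = 25*k/34 - 30/29.
Order-2 pole: residue = g'(a); g'(-1) = 25/34, so the residue is 25/34.

Radius of convergence at 0: 1.
At -1: a pole of order 2; residue 25/34.


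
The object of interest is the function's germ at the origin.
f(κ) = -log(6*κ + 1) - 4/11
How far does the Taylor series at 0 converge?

The radius of convergence is 1/6.

Branch term (-1)*log(1 - κ/(-1/6)): its argument vanishes at κ = -1/6, a logarithmic branch point, modulus 1/6.
The radius of convergence is the smallest modulus among the singular points: 1/6.


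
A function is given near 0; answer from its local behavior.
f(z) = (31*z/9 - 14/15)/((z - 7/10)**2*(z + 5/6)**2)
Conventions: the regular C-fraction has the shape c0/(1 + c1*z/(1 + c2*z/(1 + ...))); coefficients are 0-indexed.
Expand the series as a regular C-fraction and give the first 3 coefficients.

Taylor coefficients (expand at 0): a_0 = -96/35, a_1 = 1552/175, a_2 = -223232/42875.
c0 = a_0 = -96/35. Peel one level at a time: if S = 1 + c*z/S' with S'(0) = 1, then c is the z-coefficient of S and S' = c*z/(S - 1).
S_1 = c0/f = 1 + (97/30)*z + (377329/44100)*z^2 + ...; c1 = 97/30.
S_2 = c1*z/(S_1 - 1) = 1 + (-377329/142590)*z + ...; c2 = -377329/142590.

The regular C-fraction coefficients are [-96/35, 97/30, -377329/142590].


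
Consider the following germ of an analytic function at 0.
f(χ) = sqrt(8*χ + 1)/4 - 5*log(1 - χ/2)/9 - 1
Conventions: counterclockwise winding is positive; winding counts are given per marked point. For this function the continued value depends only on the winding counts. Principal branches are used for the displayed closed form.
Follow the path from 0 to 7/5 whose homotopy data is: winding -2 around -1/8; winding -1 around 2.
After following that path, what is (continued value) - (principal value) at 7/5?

The rational part is single-valued and drops out of the difference; each branch term changes only by its own monodromy.
(-5/9)*log(1 - χ/(2)): each positive loop around 2 adds 2*pi*i to the log, so winding -1 contributes (-5/9)*(-1)*2*pi*i = (10/9)*pi*i.
(1/4)*sqrt(1 - χ/(-1/8)): winding -2 is even, the square root returns to the same sheet, contribution 0.
Summing the contributions at χ = 7/5 gives (10/9)*pi*i.

Continued minus principal equals (10/9)*pi*i.


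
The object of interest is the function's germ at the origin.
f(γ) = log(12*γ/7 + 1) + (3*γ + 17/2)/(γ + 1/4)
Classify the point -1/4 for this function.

The point is a pole of order 1.

The denominator factor γ + 1/4 vanishes at -1/4 and appears to the power 1; the numerator there equals 31/4, nonzero, and no other factor vanishes.
The branch terms are analytic at this point.
Hence a pole whose order is the multiplicity, 1.


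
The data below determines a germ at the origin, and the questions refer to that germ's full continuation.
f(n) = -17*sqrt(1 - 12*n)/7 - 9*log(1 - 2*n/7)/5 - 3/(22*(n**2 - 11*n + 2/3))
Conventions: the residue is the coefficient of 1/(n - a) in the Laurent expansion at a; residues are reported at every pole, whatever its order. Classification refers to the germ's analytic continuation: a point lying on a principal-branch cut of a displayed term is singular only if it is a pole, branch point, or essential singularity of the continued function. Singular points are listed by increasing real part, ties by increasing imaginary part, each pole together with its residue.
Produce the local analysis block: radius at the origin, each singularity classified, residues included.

Radius of convergence at 0: 11/2 - (1/6)*sqrt(1065).
At 11/2 - (1/6)*sqrt(1065): a pole of order 1; residue (3/7810)*sqrt(1065).
At 1/12: an algebraic (square-root) branch point.
At 7/2: a logarithmic branch point.
At 11/2 + (1/6)*sqrt(1065): a pole of order 1; residue -(3/7810)*sqrt(1065).

Denominator factor (n**2 - 11*n + 2/3): discriminant 355/3, real irrational roots 11/2 + (1/6)*sqrt(1065) and 11/2 - (1/6)*sqrt(1065); poles of order 1, moduli 11/2 + (1/6)*sqrt(1065) and 11/2 - (1/6)*sqrt(1065).
Branch term (-17/7)*sqrt(1 - n/(1/12)): its argument vanishes at n = 1/12, a square-root branch point, modulus 1/12.
Branch term (-9/5)*log(1 - n/(7/2)): its argument vanishes at n = 7/2, a logarithmic branch point, modulus 7/2.
The radius of convergence is the smallest modulus among the singular points: 11/2 - (1/6)*sqrt(1065).
The branch terms are analytic at 11/2 - (1/6)*sqrt(1065) and contribute nothing to the residue; only the rational part matters.
The factor n**2 - 11*n + 2/3 splits as (n - a)(n - a') with a = 11/2 - (1/6)*sqrt(1065), a' = 11/2 + (1/6)*sqrt(1065). At the order-1 pole a set g(n) = (n - a)*(rational part) = [-3/22] / (n - a').
Simple pole: residue = g(a) at a = 11/2 - (1/6)*sqrt(1065), which is (3/7810)*sqrt(1065).
The branch terms are analytic at 11/2 + (1/6)*sqrt(1065) and contribute nothing to the residue; only the rational part matters.
The factor n**2 - 11*n + 2/3 splits as (n - a)(n - a') with a = 11/2 + (1/6)*sqrt(1065), a' = 11/2 - (1/6)*sqrt(1065). At the order-1 pole a set g(n) = (n - a)*(rational part) = [-3/22] / (n - a').
Simple pole: residue = g(a) at a = 11/2 + (1/6)*sqrt(1065), which is -(3/7810)*sqrt(1065).
List the singular points by increasing real part (a conjugate pair: the negative imaginary part first).


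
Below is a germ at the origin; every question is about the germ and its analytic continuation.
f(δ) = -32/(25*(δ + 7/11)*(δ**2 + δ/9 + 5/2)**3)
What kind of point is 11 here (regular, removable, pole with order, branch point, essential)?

Denominator factors: δ**2 + δ/9 + 5/2 = 2245/18 at δ = 11; δ + 7/11 = 128/11 at δ = 11 — none vanishes.
So the germ continues analytically to 11.

The point is a regular point.


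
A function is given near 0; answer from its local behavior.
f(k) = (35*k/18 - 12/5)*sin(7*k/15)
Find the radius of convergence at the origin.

The factor sin(7*k/15) is entire and contributes no finite singular point.
The polynomial part has no poles.
No finite singular points: the Taylor series at 0 converges everywhere.

The radius of convergence is infinite.


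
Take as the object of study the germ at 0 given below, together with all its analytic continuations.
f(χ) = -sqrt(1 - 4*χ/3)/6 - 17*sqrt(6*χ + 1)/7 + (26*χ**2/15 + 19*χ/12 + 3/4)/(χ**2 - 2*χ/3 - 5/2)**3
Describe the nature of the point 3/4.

The term (-1/6)*sqrt(1 - χ/(3/4)) has argument 1 - 3/4/(3/4) = 0 at 3/4: a square-root (algebraic, two-sheeted) branch point; the remaining terms are analytic or single-valued there.

The point is an algebraic (square-root) branch point.


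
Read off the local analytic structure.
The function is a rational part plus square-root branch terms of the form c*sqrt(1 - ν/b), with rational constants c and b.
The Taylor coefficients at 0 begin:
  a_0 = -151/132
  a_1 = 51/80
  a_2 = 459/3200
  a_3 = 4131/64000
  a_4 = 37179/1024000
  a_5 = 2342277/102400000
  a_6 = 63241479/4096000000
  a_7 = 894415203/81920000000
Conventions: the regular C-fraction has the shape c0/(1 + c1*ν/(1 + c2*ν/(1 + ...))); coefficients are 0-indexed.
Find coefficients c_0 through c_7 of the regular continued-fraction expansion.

Taylor coefficients (read off): a_0 = -151/132, a_1 = 51/80, a_2 = 459/3200, a_3 = 4131/64000, a_4 = 37179/1024000, a_5 = 2342277/102400000, a_6 = 63241479/4096000000, a_7 = 894415203/81920000000.
c0 = a_0 = -151/132. Peel one level at a time: if S = 1 + c*ν/S' with S'(0) = 1, then c is the ν-coefficient of S and S' = c*ν/(S - 1).
S_1 = c0/f = 1 + (1683/3020)*ν + (318087/729632)*ν^2 + ...; c1 = 1683/3020.
S_2 = c1*ν/(S_1 - 1) = 1 + (-945/1208)*ν + (-81/1600)*ν^2 + ...; c2 = -945/1208.
S_3 = c2*ν/(S_2 - 1) = 1 + (-453/7000)*ν + (-1221741/49000000)*ν^2 + ...; c3 = -453/7000.
S_4 = c3*ν/(S_3 - 1) = 1 + (-2697/7000)*ν + (-81/1600)*ν^2 + ...; c4 = -2697/7000.
S_5 = c4*ν/(S_4 - 1) = 1 + (-945/7192)*ν + (-2165373/51724864)*ν^2 + ...; c5 = -945/7192.
S_6 = c5*ν/(S_5 - 1) = 1 + (-11457/35960)*ν + (-81/1600)*ν^2 + ...; c6 = -11457/35960.
S_7 = c6*ν/(S_6 - 1) = 1 + (-8091/50920)*ν + ...; c7 = -8091/50920.

The regular C-fraction coefficients are [-151/132, 1683/3020, -945/1208, -453/7000, -2697/7000, -945/7192, -11457/35960, -8091/50920].


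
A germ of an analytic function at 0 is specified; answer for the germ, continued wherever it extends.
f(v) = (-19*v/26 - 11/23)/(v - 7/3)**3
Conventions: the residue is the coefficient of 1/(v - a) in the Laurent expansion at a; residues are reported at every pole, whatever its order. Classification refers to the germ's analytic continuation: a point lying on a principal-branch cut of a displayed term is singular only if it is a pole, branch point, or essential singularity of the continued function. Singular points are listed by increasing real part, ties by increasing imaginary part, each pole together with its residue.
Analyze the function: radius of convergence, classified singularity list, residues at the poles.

Denominator factor (v - 7/3)^3: pole of order 3 at 7/3, modulus 7/3.
The radius of convergence is the smallest modulus among the singular points: 7/3.
At the order-3 pole 7/3 set g(v) = (v - (7/3))^3*f(v) = -19*v/26 - 11/23.
Order-3 pole: residue = g''(a)/2; g''(7/3) = 0, so the residue is 0.

Radius of convergence at 0: 7/3.
At 7/3: a pole of order 3; residue 0.


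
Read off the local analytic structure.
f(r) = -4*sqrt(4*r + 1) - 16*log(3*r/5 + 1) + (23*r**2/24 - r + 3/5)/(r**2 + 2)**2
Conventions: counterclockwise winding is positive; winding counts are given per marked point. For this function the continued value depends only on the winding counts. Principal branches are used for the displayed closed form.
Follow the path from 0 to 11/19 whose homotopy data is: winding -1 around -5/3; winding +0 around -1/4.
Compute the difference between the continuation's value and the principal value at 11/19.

The rational part is single-valued and drops out of the difference; each branch term changes only by its own monodromy.
(-4)*sqrt(1 - r/(-1/4)): winding +0 is even, the square root returns to the same sheet, contribution 0.
(-16)*log(1 - r/(-5/3)): each positive loop around -5/3 adds 2*pi*i to the log, so winding -1 contributes (-16)*(-1)*2*pi*i = (32)*pi*i.
Summing the contributions at r = 11/19 gives (32)*pi*i.

Continued minus principal equals (32)*pi*i.


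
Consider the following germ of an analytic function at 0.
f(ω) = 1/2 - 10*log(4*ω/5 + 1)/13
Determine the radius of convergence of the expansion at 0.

The radius of convergence is 5/4.

Branch term (-10/13)*log(1 - ω/(-5/4)): its argument vanishes at ω = -5/4, a logarithmic branch point, modulus 5/4.
The radius of convergence is the smallest modulus among the singular points: 5/4.


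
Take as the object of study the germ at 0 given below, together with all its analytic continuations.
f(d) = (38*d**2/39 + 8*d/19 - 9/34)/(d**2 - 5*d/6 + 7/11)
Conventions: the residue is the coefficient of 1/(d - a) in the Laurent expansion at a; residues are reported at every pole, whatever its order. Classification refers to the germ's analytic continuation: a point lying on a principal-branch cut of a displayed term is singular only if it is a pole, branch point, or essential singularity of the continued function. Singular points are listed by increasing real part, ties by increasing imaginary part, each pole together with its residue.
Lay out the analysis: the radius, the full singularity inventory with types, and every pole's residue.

Denominator factor (d**2 - 5*d/6 + 7/11): discriminant -733/396, complex-conjugate roots (5/12) + ((1/132)*sqrt(8063))*i and (5/12) - ((1/132)*sqrt(8063))*i; poles of order 1, moduli (1/11)*sqrt(77) and (1/11)*sqrt(77).
The radius of convergence is the smallest modulus among the singular points: (1/11)*sqrt(77).
The factor d**2 - 5*d/6 + 7/11 splits as (d - a)(d - a') with a = (5/12) - ((1/132)*sqrt(8063))*i, a' = (5/12) + ((1/132)*sqrt(8063))*i. At the order-1 pole a set g(d) = (d - a)*f(d) = [38*d**2/39 + 8*d/19 - 9/34] / (d - a').
Simple pole: residue = g(a) at a = (5/12) - ((1/132)*sqrt(8063))*i, which is (2741/4446) - ((1850675/609417666)*sqrt(8063))*i.
The factor d**2 - 5*d/6 + 7/11 splits as (d - a)(d - a') with a = (5/12) + ((1/132)*sqrt(8063))*i, a' = (5/12) - ((1/132)*sqrt(8063))*i. At the order-1 pole a set g(d) = (d - a)*f(d) = [38*d**2/39 + 8*d/19 - 9/34] / (d - a').
Simple pole: residue = g(a) at a = (5/12) + ((1/132)*sqrt(8063))*i, which is (2741/4446) + ((1850675/609417666)*sqrt(8063))*i.
List the singular points by increasing real part (a conjugate pair: the negative imaginary part first).

Radius of convergence at 0: (1/11)*sqrt(77).
At (5/12) - ((1/132)*sqrt(8063))*i: a pole of order 1; residue (2741/4446) - ((1850675/609417666)*sqrt(8063))*i.
At (5/12) + ((1/132)*sqrt(8063))*i: a pole of order 1; residue (2741/4446) + ((1850675/609417666)*sqrt(8063))*i.


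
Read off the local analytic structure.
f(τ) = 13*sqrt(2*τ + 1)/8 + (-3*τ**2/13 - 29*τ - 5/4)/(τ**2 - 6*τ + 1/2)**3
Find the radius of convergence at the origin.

The radius of convergence is 3 - (1/2)*sqrt(34).

Denominator factor (τ**2 - 6*τ + 1/2)^3: discriminant 34, real irrational roots 3 + (1/2)*sqrt(34) and 3 - (1/2)*sqrt(34); poles of order 3, moduli 3 + (1/2)*sqrt(34) and 3 - (1/2)*sqrt(34).
Branch term (13/8)*sqrt(1 - τ/(-1/2)): its argument vanishes at τ = -1/2, a square-root branch point, modulus 1/2.
The radius of convergence is the smallest modulus among the singular points: 3 - (1/2)*sqrt(34).


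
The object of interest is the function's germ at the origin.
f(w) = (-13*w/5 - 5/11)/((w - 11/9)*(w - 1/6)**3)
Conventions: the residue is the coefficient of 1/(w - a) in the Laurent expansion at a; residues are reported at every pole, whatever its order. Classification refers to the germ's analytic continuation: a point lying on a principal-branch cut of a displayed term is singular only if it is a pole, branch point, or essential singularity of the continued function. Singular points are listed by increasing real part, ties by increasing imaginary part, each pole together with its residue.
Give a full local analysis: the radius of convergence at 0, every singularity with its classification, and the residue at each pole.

Radius of convergence at 0: 1/6.
At 1/6: a pole of order 3; residue 1165104/377245.
At 11/9: a pole of order 1; residue -1165104/377245.

Denominator factor (w - 1/6)^3: pole of order 3 at 1/6, modulus 1/6.
Denominator factor (w - 11/9): pole of order 1 at 11/9, modulus 11/9.
The radius of convergence is the smallest modulus among the singular points: 1/6.
At the order-3 pole 1/6 set g(w) = (w - (1/6))^3*f(w) = (-13*w/5 - 5/11)/(w - 11/9).
Order-3 pole: residue = g''(a)/2; g''(1/6) = 2330208/377245, so the residue is 1165104/377245.
At the order-1 pole 11/9 set g(w) = (w - (11/9))*f(w) = (-13*w/5 - 5/11)/(w - 1/6)**3.
Simple pole: residue = g(a) at a = 11/9, which is -1165104/377245.
List the singular points by increasing real part (a conjugate pair: the negative imaginary part first).


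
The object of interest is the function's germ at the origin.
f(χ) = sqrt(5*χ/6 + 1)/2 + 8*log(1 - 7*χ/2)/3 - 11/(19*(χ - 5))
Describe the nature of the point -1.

Denominator factors: χ - 5 = -6 at χ = -1 — none vanishes.
Branch term sqrt(1 - χ/(-6/5)): argument at -1 is 1/6, nonzero, so -1 is not its branch point (a point on a principal cut is still regular for the continued germ).
Branch term log(1 - χ/(2/7)): argument at -1 is 9/2, nonzero, so -1 is not its branch point (a point on a principal cut is still regular for the continued germ).
So the germ continues analytically to -1.

The point is a regular point.


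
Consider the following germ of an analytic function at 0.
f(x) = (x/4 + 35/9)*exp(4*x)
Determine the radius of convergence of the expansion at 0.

The radius of convergence is infinite.

The factor exp(4*x) is entire and contributes no finite singular point.
The polynomial part has no poles.
No finite singular points: the Taylor series at 0 converges everywhere.


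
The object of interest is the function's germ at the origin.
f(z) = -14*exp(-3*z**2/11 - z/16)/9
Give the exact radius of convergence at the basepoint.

The factor exp(-3*z**2/11 - z/16) is entire and contributes no finite singular point.
The polynomial part has no poles.
No finite singular points: the Taylor series at 0 converges everywhere.

The radius of convergence is infinite.


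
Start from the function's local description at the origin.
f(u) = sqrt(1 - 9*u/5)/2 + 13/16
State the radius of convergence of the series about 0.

Branch term (1/2)*sqrt(1 - u/(5/9)): its argument vanishes at u = 5/9, a square-root branch point, modulus 5/9.
The radius of convergence is the smallest modulus among the singular points: 5/9.

The radius of convergence is 5/9.


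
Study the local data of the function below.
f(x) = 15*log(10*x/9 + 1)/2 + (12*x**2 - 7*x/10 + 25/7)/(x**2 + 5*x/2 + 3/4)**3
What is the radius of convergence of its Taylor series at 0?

Denominator factor (x**2 + 5*x/2 + 3/4)^3: discriminant 13/4, real irrational roots -5/4 + (1/4)*sqrt(13) and -5/4 - (1/4)*sqrt(13); poles of order 3, moduli 5/4 - (1/4)*sqrt(13) and 5/4 + (1/4)*sqrt(13).
Branch term (15/2)*log(1 - x/(-9/10)): its argument vanishes at x = -9/10, a logarithmic branch point, modulus 9/10.
The radius of convergence is the smallest modulus among the singular points: 5/4 - (1/4)*sqrt(13).

The radius of convergence is 5/4 - (1/4)*sqrt(13).


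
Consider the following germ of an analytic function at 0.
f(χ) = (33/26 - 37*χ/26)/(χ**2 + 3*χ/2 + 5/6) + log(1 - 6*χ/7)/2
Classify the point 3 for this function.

The point is a regular point.

Denominator factors: χ**2 + 3*χ/2 + 5/6 = 43/3 at χ = 3 — none vanishes.
Branch term log(1 - χ/(7/6)): argument at 3 is -11/7, nonzero, so 3 is not its branch point (a point on a principal cut is still regular for the continued germ).
So the germ continues analytically to 3.


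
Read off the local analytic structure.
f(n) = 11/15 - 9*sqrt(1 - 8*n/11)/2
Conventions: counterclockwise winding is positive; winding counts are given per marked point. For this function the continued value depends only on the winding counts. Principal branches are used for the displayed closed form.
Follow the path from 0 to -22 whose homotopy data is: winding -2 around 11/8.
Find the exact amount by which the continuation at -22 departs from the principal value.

Continued minus principal equals 0.

The rational part is single-valued and drops out of the difference; each branch term changes only by its own monodromy.
(-9/2)*sqrt(1 - n/(11/8)): winding -2 is even, the square root returns to the same sheet, contribution 0.
Summing the contributions at n = -22 gives 0.


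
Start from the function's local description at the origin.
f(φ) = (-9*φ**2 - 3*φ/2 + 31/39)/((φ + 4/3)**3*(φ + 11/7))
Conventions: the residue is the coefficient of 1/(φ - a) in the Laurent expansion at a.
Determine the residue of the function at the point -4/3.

The residue is -918477/650.

At the order-3 pole -4/3 set g(φ) = (φ - (-4/3))^3*f(φ) = (-9*φ**2 - 3*φ/2 + 31/39)/(φ + 11/7).
Order-3 pole: residue = g''(a)/2; g''(-4/3) = -918477/325, so the residue is -918477/650.


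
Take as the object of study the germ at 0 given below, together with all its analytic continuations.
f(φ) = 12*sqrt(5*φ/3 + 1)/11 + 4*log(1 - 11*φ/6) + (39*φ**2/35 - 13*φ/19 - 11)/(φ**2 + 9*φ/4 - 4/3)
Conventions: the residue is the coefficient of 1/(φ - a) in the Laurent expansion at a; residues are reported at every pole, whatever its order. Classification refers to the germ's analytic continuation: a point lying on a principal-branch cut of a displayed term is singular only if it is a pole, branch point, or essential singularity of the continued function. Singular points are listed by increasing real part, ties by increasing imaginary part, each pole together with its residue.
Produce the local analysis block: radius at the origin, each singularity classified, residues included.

Denominator factor (φ**2 + 9*φ/4 - 4/3): discriminant 499/48, real irrational roots -9/8 + (1/24)*sqrt(1497) and -9/8 - (1/24)*sqrt(1497); poles of order 1, moduli -9/8 + (1/24)*sqrt(1497) and 9/8 + (1/24)*sqrt(1497).
Branch term (4)*log(1 - φ/(6/11)): its argument vanishes at φ = 6/11, a logarithmic branch point, modulus 6/11.
Branch term (12/11)*sqrt(1 - φ/(-3/5)): its argument vanishes at φ = -3/5, a square-root branch point, modulus 3/5.
The radius of convergence is the smallest modulus among the singular points: -9/8 + (1/24)*sqrt(1497).
The branch terms are analytic at -9/8 - (1/24)*sqrt(1497) and contribute nothing to the residue; only the rational part matters.
The factor φ**2 + 9*φ/4 - 4/3 splits as (φ - a)(φ - a') with a = -9/8 - (1/24)*sqrt(1497), a' = -9/8 + (1/24)*sqrt(1497). At the order-1 pole a set g(φ) = (φ - a)*(rational part) = [39*φ**2/35 - 13*φ/19 - 11] / (φ - a').
Simple pole: residue = g(a) at a = -9/8 - (1/24)*sqrt(1497), which is -8489/5320 + (18009/379240)*sqrt(1497).
The branch terms are analytic at -9/8 + (1/24)*sqrt(1497) and contribute nothing to the residue; only the rational part matters.
The factor φ**2 + 9*φ/4 - 4/3 splits as (φ - a)(φ - a') with a = -9/8 + (1/24)*sqrt(1497), a' = -9/8 - (1/24)*sqrt(1497). At the order-1 pole a set g(φ) = (φ - a)*(rational part) = [39*φ**2/35 - 13*φ/19 - 11] / (φ - a').
Simple pole: residue = g(a) at a = -9/8 + (1/24)*sqrt(1497), which is -8489/5320 - (18009/379240)*sqrt(1497).
List the singular points by increasing real part (a conjugate pair: the negative imaginary part first).

Radius of convergence at 0: -9/8 + (1/24)*sqrt(1497).
At -9/8 - (1/24)*sqrt(1497): a pole of order 1; residue -8489/5320 + (18009/379240)*sqrt(1497).
At -3/5: an algebraic (square-root) branch point.
At -9/8 + (1/24)*sqrt(1497): a pole of order 1; residue -8489/5320 - (18009/379240)*sqrt(1497).
At 6/11: a logarithmic branch point.


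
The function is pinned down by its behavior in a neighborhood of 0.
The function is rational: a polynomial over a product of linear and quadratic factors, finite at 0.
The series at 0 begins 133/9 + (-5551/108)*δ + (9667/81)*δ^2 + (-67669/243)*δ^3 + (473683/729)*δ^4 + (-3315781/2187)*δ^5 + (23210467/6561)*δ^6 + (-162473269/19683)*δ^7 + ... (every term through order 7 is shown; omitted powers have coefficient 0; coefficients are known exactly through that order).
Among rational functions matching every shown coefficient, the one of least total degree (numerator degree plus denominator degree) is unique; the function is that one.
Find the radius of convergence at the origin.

No rational of total degree below 3 reproduces all 8 coefficients; solving the [2/1] Pade equations on them gives f(δ) = (-δ**2/4 - 29*δ/4 + 19/3)/(δ + 3/7), whose expansion matches every shown term.
Denominator factor (δ + 3/7): pole of order 1 at -3/7, modulus 3/7.
The radius of convergence is the smallest modulus among the singular points: 3/7.

The radius of convergence is 3/7.


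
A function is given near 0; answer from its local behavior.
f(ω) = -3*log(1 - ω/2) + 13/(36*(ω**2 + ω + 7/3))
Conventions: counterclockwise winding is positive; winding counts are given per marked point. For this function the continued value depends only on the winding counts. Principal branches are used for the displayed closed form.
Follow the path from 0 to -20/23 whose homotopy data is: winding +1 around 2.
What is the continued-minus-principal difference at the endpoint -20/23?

The rational part is single-valued and drops out of the difference; each branch term changes only by its own monodromy.
(-3)*log(1 - ω/(2)): each positive loop around 2 adds 2*pi*i to the log, so winding +1 contributes (-3)*(1)*2*pi*i = -(6)*pi*i.
Summing the contributions at ω = -20/23 gives -(6)*pi*i.

Continued minus principal equals -(6)*pi*i.


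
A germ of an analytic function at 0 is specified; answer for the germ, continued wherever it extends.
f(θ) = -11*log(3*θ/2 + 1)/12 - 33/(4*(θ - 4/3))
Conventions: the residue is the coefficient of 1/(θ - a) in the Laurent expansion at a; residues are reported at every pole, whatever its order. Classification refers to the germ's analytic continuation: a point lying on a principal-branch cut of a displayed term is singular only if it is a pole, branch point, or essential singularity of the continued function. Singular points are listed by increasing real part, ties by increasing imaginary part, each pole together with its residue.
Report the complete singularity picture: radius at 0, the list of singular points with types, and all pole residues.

Denominator factor (θ - 4/3): pole of order 1 at 4/3, modulus 4/3.
Branch term (-11/12)*log(1 - θ/(-2/3)): its argument vanishes at θ = -2/3, a logarithmic branch point, modulus 2/3.
The radius of convergence is the smallest modulus among the singular points: 2/3.
The branch term is analytic at 4/3 and contributes nothing to the residue; only the rational part matters.
At the order-1 pole 4/3 set g(θ) = (θ - (4/3))*(rational part) = -33/4.
Simple pole: residue = g(a) at a = 4/3, which is -33/4.
List the singular points by increasing real part (a conjugate pair: the negative imaginary part first).

Radius of convergence at 0: 2/3.
At -2/3: a logarithmic branch point.
At 4/3: a pole of order 1; residue -33/4.


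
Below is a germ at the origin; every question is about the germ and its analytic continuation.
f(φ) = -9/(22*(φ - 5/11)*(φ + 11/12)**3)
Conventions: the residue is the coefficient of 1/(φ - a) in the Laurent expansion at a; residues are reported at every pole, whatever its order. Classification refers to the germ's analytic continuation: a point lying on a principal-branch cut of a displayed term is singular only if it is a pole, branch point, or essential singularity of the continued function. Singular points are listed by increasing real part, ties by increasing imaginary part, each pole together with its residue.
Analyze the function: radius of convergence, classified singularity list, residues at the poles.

Denominator factor (φ - 5/11): pole of order 1 at 5/11, modulus 5/11.
Denominator factor (φ + 11/12)^3: pole of order 3 at -11/12, modulus 11/12.
The radius of convergence is the smallest modulus among the singular points: 5/11.
At the order-3 pole -11/12 set g(φ) = (φ - (-11/12))^3*f(φ) = -9/(22*(φ - 5/11)).
Order-3 pole: residue = g''(a)/2; g''(-11/12) = 1881792/5929741, so the residue is 940896/5929741.
At the order-1 pole 5/11 set g(φ) = (φ - (5/11))*f(φ) = -9/(22*(φ + 11/12)**3).
Simple pole: residue = g(a) at a = 5/11, which is -940896/5929741.
List the singular points by increasing real part (a conjugate pair: the negative imaginary part first).

Radius of convergence at 0: 5/11.
At -11/12: a pole of order 3; residue 940896/5929741.
At 5/11: a pole of order 1; residue -940896/5929741.


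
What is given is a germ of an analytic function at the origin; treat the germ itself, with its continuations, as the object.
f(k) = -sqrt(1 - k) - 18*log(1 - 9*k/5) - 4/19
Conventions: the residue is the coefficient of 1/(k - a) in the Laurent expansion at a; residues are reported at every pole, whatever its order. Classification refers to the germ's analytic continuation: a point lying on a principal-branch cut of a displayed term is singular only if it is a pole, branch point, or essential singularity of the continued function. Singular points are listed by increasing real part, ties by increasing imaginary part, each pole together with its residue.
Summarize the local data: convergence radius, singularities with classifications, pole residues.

Branch term (-18)*log(1 - k/(5/9)): its argument vanishes at k = 5/9, a logarithmic branch point, modulus 5/9.
Branch term (-1)*sqrt(1 - k/(1)): its argument vanishes at k = 1, a square-root branch point, modulus 1.
The radius of convergence is the smallest modulus among the singular points: 5/9.
List the singular points by increasing real part (a conjugate pair: the negative imaginary part first).

Radius of convergence at 0: 5/9.
At 5/9: a logarithmic branch point.
At 1: an algebraic (square-root) branch point.


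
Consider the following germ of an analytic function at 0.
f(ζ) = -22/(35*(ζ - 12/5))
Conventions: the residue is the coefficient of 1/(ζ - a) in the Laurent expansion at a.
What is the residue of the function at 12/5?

At the order-1 pole 12/5 set g(ζ) = (ζ - (12/5))*f(ζ) = -22/35.
Simple pole: residue = g(a) at a = 12/5, which is -22/35.

The residue is -22/35.


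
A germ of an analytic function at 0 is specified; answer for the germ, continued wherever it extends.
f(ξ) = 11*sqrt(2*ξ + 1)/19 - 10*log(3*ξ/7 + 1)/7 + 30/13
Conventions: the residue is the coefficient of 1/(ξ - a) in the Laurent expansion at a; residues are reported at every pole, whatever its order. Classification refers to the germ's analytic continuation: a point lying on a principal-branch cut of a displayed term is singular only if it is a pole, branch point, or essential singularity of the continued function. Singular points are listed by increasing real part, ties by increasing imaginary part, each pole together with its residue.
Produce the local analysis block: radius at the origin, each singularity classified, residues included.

Radius of convergence at 0: 1/2.
At -7/3: a logarithmic branch point.
At -1/2: an algebraic (square-root) branch point.

Branch term (-10/7)*log(1 - ξ/(-7/3)): its argument vanishes at ξ = -7/3, a logarithmic branch point, modulus 7/3.
Branch term (11/19)*sqrt(1 - ξ/(-1/2)): its argument vanishes at ξ = -1/2, a square-root branch point, modulus 1/2.
The radius of convergence is the smallest modulus among the singular points: 1/2.
List the singular points by increasing real part (a conjugate pair: the negative imaginary part first).


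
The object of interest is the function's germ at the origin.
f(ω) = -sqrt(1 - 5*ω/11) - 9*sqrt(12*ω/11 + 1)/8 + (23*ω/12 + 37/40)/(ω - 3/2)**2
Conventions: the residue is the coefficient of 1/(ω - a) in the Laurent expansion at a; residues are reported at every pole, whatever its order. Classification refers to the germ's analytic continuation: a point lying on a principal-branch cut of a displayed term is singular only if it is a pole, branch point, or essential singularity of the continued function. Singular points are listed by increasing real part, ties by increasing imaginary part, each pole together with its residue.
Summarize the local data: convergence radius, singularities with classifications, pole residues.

Denominator factor (ω - 3/2)^2: pole of order 2 at 3/2, modulus 3/2.
Branch term (-1)*sqrt(1 - ω/(11/5)): its argument vanishes at ω = 11/5, a square-root branch point, modulus 11/5.
Branch term (-9/8)*sqrt(1 - ω/(-11/12)): its argument vanishes at ω = -11/12, a square-root branch point, modulus 11/12.
The radius of convergence is the smallest modulus among the singular points: 11/12.
The branch terms are analytic at 3/2 and contribute nothing to the residue; only the rational part matters.
At the order-2 pole 3/2 set g(ω) = (ω - (3/2))^2*(rational part) = 23*ω/12 + 37/40.
Order-2 pole: residue = g'(a); g'(3/2) = 23/12, so the residue is 23/12.
List the singular points by increasing real part (a conjugate pair: the negative imaginary part first).

Radius of convergence at 0: 11/12.
At -11/12: an algebraic (square-root) branch point.
At 3/2: a pole of order 2; residue 23/12.
At 11/5: an algebraic (square-root) branch point.


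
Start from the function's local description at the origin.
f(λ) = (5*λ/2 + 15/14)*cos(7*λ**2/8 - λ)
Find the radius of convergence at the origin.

The factor cos(7*λ**2/8 - λ) is entire and contributes no finite singular point.
The polynomial part has no poles.
No finite singular points: the Taylor series at 0 converges everywhere.

The radius of convergence is infinite.


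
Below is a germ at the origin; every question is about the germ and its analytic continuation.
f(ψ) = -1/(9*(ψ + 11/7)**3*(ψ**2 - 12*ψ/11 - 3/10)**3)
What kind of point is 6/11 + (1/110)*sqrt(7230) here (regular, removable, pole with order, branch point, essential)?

The denominator factor ψ**2 - 12*ψ/11 - 3/10 vanishes at 6/11 + (1/110)*sqrt(7230) and appears to the power 3; the numerator there equals -1/9, nonzero, and no other factor vanishes.
Hence a pole whose order is the multiplicity, 3.

The point is a pole of order 3.


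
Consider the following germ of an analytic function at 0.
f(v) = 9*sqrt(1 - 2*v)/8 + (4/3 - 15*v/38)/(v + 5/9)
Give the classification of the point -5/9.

The point is a pole of order 1.

The denominator factor v + 5/9 vanishes at -5/9 and appears to the power 1; the numerator there equals 59/38, nonzero, and no other factor vanishes.
The branch terms are analytic at this point.
Hence a pole whose order is the multiplicity, 1.


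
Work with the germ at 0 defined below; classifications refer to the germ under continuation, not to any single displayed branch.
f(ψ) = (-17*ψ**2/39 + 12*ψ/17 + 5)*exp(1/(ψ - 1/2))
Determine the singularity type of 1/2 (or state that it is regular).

The exponent 1/(ψ - (1/2)) has a pole at 1/2, so exp(1/(ψ - (1/2))) takes every nonzero value near it: an essential singularity (not a pole of any order).

The point is an essential singularity.


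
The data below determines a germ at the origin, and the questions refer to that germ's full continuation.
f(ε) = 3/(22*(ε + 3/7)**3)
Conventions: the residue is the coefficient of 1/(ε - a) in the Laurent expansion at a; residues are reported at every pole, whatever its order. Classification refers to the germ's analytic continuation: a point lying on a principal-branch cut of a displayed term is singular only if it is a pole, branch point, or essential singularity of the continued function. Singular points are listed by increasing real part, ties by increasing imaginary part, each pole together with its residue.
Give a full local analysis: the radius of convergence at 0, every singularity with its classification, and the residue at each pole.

Denominator factor (ε + 3/7)^3: pole of order 3 at -3/7, modulus 3/7.
The radius of convergence is the smallest modulus among the singular points: 3/7.
At the order-3 pole -3/7 set g(ε) = (ε - (-3/7))^3*f(ε) = 3/22.
Order-3 pole: residue = g''(a)/2; g''(-3/7) = 0, so the residue is 0.

Radius of convergence at 0: 3/7.
At -3/7: a pole of order 3; residue 0.


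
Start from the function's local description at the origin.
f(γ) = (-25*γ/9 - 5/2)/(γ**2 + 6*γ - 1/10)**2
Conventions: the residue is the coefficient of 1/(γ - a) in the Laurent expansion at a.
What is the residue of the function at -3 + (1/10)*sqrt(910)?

The residue is -(25/14196)*sqrt(910).

The factor γ**2 + 6*γ - 1/10 splits as (γ - a)(γ - a') with a = -3 + (1/10)*sqrt(910), a' = -3 - (1/10)*sqrt(910). At the order-2 pole a set g(γ) = (γ - a)^2*f(γ) = [-25*γ/9 - 5/2] / (γ - a')^2.
Order-2 pole: residue = g'(a); g'(-3 + (1/10)*sqrt(910)) = -(25/14196)*sqrt(910), so the residue is -(25/14196)*sqrt(910).
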